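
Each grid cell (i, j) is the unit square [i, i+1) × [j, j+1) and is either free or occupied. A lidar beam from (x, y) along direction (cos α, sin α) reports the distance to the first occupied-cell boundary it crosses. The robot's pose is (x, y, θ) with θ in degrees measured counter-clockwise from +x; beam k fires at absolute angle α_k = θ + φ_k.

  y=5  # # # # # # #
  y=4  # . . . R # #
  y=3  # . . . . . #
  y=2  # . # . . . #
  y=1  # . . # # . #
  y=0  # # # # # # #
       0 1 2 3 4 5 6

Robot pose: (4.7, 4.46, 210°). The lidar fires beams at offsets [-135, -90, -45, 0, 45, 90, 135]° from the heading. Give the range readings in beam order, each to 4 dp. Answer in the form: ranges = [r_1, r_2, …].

beam 1: φ=-135°, α=75°
  direction (0.2588, 0.9659); cell (4,4); t to first gridline: x 1.1591, y 0.5590 (then +3.8637 / +1.0353)
    (4,5) via y @ 0.5590  # hit
  → r_1 = 0.5590
beam 2: φ=-90°, α=120°
  direction (-0.5000, 0.8660); cell (4,4); t to first gridline: x 1.4000, y 0.6235 (then +2.0000 / +1.1547)
    (4,5) via y @ 0.6235  # hit
  → r_2 = 0.6235
beam 3: φ=-45°, α=165°
  direction (-0.9659, 0.2588); cell (4,4); t to first gridline: x 0.7247, y 2.0864 (then +1.0353 / +3.8637)
    (3,4) via x @ 0.7247
    (2,4) via x @ 1.7600
    (2,5) via y @ 2.0864  # hit
  → r_3 = 2.0864
beam 4: φ=0°, α=210°
  direction (-0.8660, -0.5000); cell (4,4); t to first gridline: x 0.8083, y 0.9200 (then +1.1547 / +2.0000)
    (3,4) via x @ 0.8083
    (3,3) via y @ 0.9200
    (2,3) via x @ 1.9630
    (2,2) via y @ 2.9200  # hit
  → r_4 = 2.9200
beam 5: φ=45°, α=255°
  direction (-0.2588, -0.9659); cell (4,4); t to first gridline: x 2.7046, y 0.4762 (then +3.8637 / +1.0353)
    (4,3) via y @ 0.4762
    (4,2) via y @ 1.5115
    (4,1) via y @ 2.5468  # hit
  → r_5 = 2.5468
beam 6: φ=90°, α=300°
  direction (0.5000, -0.8660); cell (4,4); t to first gridline: x 0.6000, y 0.5312 (then +2.0000 / +1.1547)
    (4,3) via y @ 0.5312
    (5,3) via x @ 0.6000
    (5,2) via y @ 1.6859
    (6,2) via x @ 2.6000  # hit
  → r_6 = 2.6000
beam 7: φ=135°, α=345°
  direction (0.9659, -0.2588); cell (4,4); t to first gridline: x 0.3106, y 1.7773 (then +1.0353 / +3.8637)
    (5,4) via x @ 0.3106  # hit
  → r_7 = 0.3106

ranges = [0.5590, 0.6235, 2.0864, 2.9200, 2.5468, 2.6000, 0.3106]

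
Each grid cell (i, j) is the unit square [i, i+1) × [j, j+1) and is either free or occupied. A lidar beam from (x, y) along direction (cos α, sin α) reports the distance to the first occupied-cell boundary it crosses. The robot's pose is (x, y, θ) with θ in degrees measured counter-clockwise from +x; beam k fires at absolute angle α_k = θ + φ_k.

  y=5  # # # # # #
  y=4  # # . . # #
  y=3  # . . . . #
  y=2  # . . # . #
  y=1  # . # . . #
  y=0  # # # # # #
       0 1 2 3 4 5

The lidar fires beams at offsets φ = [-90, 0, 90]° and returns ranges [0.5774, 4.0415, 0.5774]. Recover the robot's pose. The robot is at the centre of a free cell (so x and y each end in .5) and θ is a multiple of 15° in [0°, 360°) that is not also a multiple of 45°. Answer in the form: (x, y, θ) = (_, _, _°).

Enumerate (i+0.5, j+0.5, θ) over the 12 free cells and 16 admissible headings. For each, cast all 3 beams and compare to the given ranges.
  (2.5, 3.5, 150°): beam 1 = 1.7321 ≠ 0.5774 ✗
  (2.5, 2.5, 30°): beam 2 = 0.5774 ≠ 4.0415 ✗
  (4.5, 3.5, 60°): beam 2 = 0.5774 ≠ 4.0415 ✗
  (4.5, 3.5, 210°): beam 2 = 1.0000 ≠ 4.0415 ✗
  …
  (1.5, 1.5, 60°): r_1=0.5774, r_2=4.0415, r_3=0.5774 — all match ✓
No second candidate reproduces the full scan.

(x, y, θ) = (1.5, 1.5, 60°)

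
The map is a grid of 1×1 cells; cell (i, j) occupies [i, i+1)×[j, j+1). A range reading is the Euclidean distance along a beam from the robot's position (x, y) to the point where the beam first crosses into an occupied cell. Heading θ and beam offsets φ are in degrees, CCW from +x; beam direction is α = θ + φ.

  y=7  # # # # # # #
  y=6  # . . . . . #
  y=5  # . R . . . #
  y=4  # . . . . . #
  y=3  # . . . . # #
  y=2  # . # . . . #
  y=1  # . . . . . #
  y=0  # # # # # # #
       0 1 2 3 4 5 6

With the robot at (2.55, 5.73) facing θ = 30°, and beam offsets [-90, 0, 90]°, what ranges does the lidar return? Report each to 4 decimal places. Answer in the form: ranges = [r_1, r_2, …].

ranges = [5.4617, 2.5400, 1.4665]

beam 1: φ=-90°, α=300°
  cosα=0.5000 sinα=-0.8660 | (2,5) | tMaxX 0.9000 tMaxY 0.8429 | tΔX 2.0000 tΔY 1.1547
    t=0.8429 [y] (2,4)
    t=0.9000 [x] (3,4)
    t=1.9976 [y] (3,3)
    t=2.9000 [x] (4,3)
    t=3.1523 [y] (4,2)
    t=4.3070 [y] (4,1)
    t=4.9000 [x] (5,1)
    t=5.4617 [y] (5,0) — stop
  → r_1 = 5.4617
beam 2: φ=0°, α=30°
  cosα=0.8660 sinα=0.5000 | (2,5) | tMaxX 0.5196 tMaxY 0.5400 | tΔX 1.1547 tΔY 2.0000
    t=0.5196 [x] (3,5)
    t=0.5400 [y] (3,6)
    t=1.6743 [x] (4,6)
    t=2.5400 [y] (4,7) — stop
  → r_2 = 2.5400
beam 3: φ=90°, α=120°
  cosα=-0.5000 sinα=0.8660 | (2,5) | tMaxX 1.1000 tMaxY 0.3118 | tΔX 2.0000 tΔY 1.1547
    t=0.3118 [y] (2,6)
    t=1.1000 [x] (1,6)
    t=1.4665 [y] (1,7) — stop
  → r_3 = 1.4665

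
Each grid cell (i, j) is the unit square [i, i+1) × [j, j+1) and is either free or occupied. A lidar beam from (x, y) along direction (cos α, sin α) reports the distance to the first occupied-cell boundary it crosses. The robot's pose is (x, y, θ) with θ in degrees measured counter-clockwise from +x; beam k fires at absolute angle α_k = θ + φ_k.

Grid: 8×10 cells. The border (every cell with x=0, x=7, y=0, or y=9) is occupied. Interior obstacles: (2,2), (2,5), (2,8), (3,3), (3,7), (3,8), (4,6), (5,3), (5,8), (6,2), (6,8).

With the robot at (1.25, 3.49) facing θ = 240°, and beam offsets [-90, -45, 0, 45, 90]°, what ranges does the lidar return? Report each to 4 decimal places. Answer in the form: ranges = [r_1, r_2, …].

beam 1: φ=-90°, α=150°
  direction (-0.8660, 0.5000); cell (1,3); t to first gridline: x 0.2887, y 1.0200 (then +1.1547 / +2.0000)
    (0,3) via x @ 0.2887  # hit
  → r_1 = 0.2887
beam 2: φ=-45°, α=195°
  direction (-0.9659, -0.2588); cell (1,3); t to first gridline: x 0.2588, y 1.8932 (then +1.0353 / +3.8637)
    (0,3) via x @ 0.2588  # hit
  → r_2 = 0.2588
beam 3: φ=0°, α=240°
  direction (-0.5000, -0.8660); cell (1,3); t to first gridline: x 0.5000, y 0.5658 (then +2.0000 / +1.1547)
    (0,3) via x @ 0.5000  # hit
  → r_3 = 0.5000
beam 4: φ=45°, α=285°
  direction (0.2588, -0.9659); cell (1,3); t to first gridline: x 2.8978, y 0.5073 (then +3.8637 / +1.0353)
    (1,2) via y @ 0.5073
    (1,1) via y @ 1.5426
    (1,0) via y @ 2.5778  # hit
  → r_4 = 2.5778
beam 5: φ=90°, α=330°
  direction (0.8660, -0.5000); cell (1,3); t to first gridline: x 0.8660, y 0.9800 (then +1.1547 / +2.0000)
    (2,3) via x @ 0.8660
    (2,2) via y @ 0.9800  # hit
  → r_5 = 0.9800

ranges = [0.2887, 0.2588, 0.5000, 2.5778, 0.9800]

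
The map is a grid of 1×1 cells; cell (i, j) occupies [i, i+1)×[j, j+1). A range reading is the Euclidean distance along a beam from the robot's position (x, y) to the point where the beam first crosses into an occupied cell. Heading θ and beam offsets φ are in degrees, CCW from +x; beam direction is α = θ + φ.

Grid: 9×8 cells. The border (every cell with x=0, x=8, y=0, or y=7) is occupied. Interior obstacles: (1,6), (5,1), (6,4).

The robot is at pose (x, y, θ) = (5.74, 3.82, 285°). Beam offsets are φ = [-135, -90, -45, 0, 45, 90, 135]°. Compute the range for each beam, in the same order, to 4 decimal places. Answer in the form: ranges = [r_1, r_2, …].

ranges = [4.3600, 4.9072, 3.2563, 2.9195, 2.6096, 0.6955, 0.5200]

beam 1: φ=-135°, α=150°
  d=(-0.8660,0.5000)  start (5,3)  tX=0.8545 tY=0.3600  stride 1/|dx|=1.1547 1/|dy|=2.0000
    cross y-line → (5,4), t=0.3600
    cross x-line → (4,4), t=0.8545
    cross x-line → (3,4), t=2.0092
    cross y-line → (3,5), t=2.3600
    cross x-line → (2,5), t=3.1639
    cross x-line → (1,5), t=4.3186
    cross y-line → (1,6), t=4.3600 (wall)
  → r_1 = 4.3600
beam 2: φ=-90°, α=195°
  d=(-0.9659,-0.2588)  start (5,3)  tX=0.7661 tY=3.1682  stride 1/|dx|=1.0353 1/|dy|=3.8637
    cross x-line → (4,3), t=0.7661
    cross x-line → (3,3), t=1.8014
    cross x-line → (2,3), t=2.8367
    cross y-line → (2,2), t=3.1682
    cross x-line → (1,2), t=3.8719
    cross x-line → (0,2), t=4.9072 (wall)
  → r_2 = 4.9072
beam 3: φ=-45°, α=240°
  d=(-0.5000,-0.8660)  start (5,3)  tX=1.4800 tY=0.9469  stride 1/|dx|=2.0000 1/|dy|=1.1547
    cross y-line → (5,2), t=0.9469
    cross x-line → (4,2), t=1.4800
    cross y-line → (4,1), t=2.1016
    cross y-line → (4,0), t=3.2563 (wall)
  → r_3 = 3.2563
beam 4: φ=0°, α=285°
  d=(0.2588,-0.9659)  start (5,3)  tX=1.0046 tY=0.8489  stride 1/|dx|=3.8637 1/|dy|=1.0353
    cross y-line → (5,2), t=0.8489
    cross x-line → (6,2), t=1.0046
    cross y-line → (6,1), t=1.8842
    cross y-line → (6,0), t=2.9195 (wall)
  → r_4 = 2.9195
beam 5: φ=45°, α=330°
  d=(0.8660,-0.5000)  start (5,3)  tX=0.3002 tY=1.6400  stride 1/|dx|=1.1547 1/|dy|=2.0000
    cross x-line → (6,3), t=0.3002
    cross x-line → (7,3), t=1.4549
    cross y-line → (7,2), t=1.6400
    cross x-line → (8,2), t=2.6096 (wall)
  → r_5 = 2.6096
beam 6: φ=90°, α=15°
  d=(0.9659,0.2588)  start (5,3)  tX=0.2692 tY=0.6955  stride 1/|dx|=1.0353 1/|dy|=3.8637
    cross x-line → (6,3), t=0.2692
    cross y-line → (6,4), t=0.6955 (wall)
  → r_6 = 0.6955
beam 7: φ=135°, α=60°
  d=(0.5000,0.8660)  start (5,3)  tX=0.5200 tY=0.2078  stride 1/|dx|=2.0000 1/|dy|=1.1547
    cross y-line → (5,4), t=0.2078
    cross x-line → (6,4), t=0.5200 (wall)
  → r_7 = 0.5200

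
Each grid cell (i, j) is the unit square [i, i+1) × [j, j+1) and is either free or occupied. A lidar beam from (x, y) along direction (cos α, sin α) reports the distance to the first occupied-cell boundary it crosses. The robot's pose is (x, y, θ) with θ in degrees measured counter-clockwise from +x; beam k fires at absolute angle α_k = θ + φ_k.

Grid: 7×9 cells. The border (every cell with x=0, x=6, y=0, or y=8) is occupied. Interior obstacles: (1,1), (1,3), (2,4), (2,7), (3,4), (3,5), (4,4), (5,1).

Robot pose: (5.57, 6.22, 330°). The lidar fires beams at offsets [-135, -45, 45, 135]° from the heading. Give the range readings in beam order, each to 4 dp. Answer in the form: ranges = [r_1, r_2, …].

beam 1: φ=-135°, α=195°
  cosα=-0.9659 sinα=-0.2588 | (5,6) | tMaxX 0.5901 tMaxY 0.8500 | tΔX 1.0353 tΔY 3.8637
    t=0.5901 [x] (4,6)
    t=0.8500 [y] (4,5)
    t=1.6254 [x] (3,5) — stop
  → r_1 = 1.6254
beam 2: φ=-45°, α=285°
  cosα=0.2588 sinα=-0.9659 | (5,6) | tMaxX 1.6614 tMaxY 0.2278 | tΔX 3.8637 tΔY 1.0353
    t=0.2278 [y] (5,5)
    t=1.2630 [y] (5,4)
    t=1.6614 [x] (6,4) — stop
  → r_2 = 1.6614
beam 3: φ=45°, α=15°
  cosα=0.9659 sinα=0.2588 | (5,6) | tMaxX 0.4452 tMaxY 3.0137 | tΔX 1.0353 tΔY 3.8637
    t=0.4452 [x] (6,6) — stop
  → r_3 = 0.4452
beam 4: φ=135°, α=105°
  cosα=-0.2588 sinα=0.9659 | (5,6) | tMaxX 2.2023 tMaxY 0.8075 | tΔX 3.8637 tΔY 1.0353
    t=0.8075 [y] (5,7)
    t=1.8428 [y] (5,8) — stop
  → r_4 = 1.8428

ranges = [1.6254, 1.6614, 0.4452, 1.8428]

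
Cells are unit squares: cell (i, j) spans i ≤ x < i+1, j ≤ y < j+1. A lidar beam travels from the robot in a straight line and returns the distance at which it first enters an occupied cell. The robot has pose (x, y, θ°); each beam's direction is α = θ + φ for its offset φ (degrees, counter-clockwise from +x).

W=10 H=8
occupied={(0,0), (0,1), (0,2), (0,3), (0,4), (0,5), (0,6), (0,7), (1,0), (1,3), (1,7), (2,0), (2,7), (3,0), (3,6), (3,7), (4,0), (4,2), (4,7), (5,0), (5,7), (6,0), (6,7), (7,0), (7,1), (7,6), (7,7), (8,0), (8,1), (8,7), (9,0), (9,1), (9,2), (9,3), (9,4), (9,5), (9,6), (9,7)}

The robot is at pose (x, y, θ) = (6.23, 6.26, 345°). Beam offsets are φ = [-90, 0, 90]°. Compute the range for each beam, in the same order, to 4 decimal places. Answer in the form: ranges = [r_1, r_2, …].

ranges = [5.4456, 0.7972, 0.7661]

beam 1: φ=-90°, α=255°
  dir = (cos 255°, sin 255°) = (-0.2588, -0.9659); from cell (6,6)
  next x-line at t=0.8887, next y-line at t=0.2692; Δt_x=3.8637, Δt_y=1.0353
    y: enter (6,5) at t=0.2692
    x: enter (5,5) at t=0.8887
    y: enter (5,4) at t=1.3044
    y: enter (5,3) at t=2.3397
    y: enter (5,2) at t=3.3750
    y: enter (5,1) at t=4.4103
    x: enter (4,1) at t=4.7524
    y: enter (4,0) at t=5.4456 ← occupied
  → r_1 = 5.4456
beam 2: φ=0°, α=345°
  dir = (cos 345°, sin 345°) = (0.9659, -0.2588); from cell (6,6)
  next x-line at t=0.7972, next y-line at t=1.0046; Δt_x=1.0353, Δt_y=3.8637
    x: enter (7,6) at t=0.7972 ← occupied
  → r_2 = 0.7972
beam 3: φ=90°, α=75°
  dir = (cos 75°, sin 75°) = (0.2588, 0.9659); from cell (6,6)
  next x-line at t=2.9751, next y-line at t=0.7661; Δt_x=3.8637, Δt_y=1.0353
    y: enter (6,7) at t=0.7661 ← occupied
  → r_3 = 0.7661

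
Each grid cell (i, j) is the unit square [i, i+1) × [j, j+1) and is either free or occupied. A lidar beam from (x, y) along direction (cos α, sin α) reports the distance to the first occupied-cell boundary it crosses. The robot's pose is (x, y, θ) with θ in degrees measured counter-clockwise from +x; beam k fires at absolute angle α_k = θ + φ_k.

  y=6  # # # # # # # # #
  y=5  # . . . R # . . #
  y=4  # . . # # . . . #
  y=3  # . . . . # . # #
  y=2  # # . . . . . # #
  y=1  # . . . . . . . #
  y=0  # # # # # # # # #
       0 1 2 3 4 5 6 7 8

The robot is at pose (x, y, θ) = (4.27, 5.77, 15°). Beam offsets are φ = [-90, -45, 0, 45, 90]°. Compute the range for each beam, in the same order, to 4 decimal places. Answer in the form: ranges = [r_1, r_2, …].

ranges = [0.7972, 0.8429, 0.7558, 0.2656, 0.2381]

beam 1: φ=-90°, α=285°
  dir = (cos 285°, sin 285°) = (0.2588, -0.9659); from cell (4,5)
  next x-line at t=2.8205, next y-line at t=0.7972; Δt_x=3.8637, Δt_y=1.0353
    y: enter (4,4) at t=0.7972 ← occupied
  → r_1 = 0.7972
beam 2: φ=-45°, α=330°
  dir = (cos 330°, sin 330°) = (0.8660, -0.5000); from cell (4,5)
  next x-line at t=0.8429, next y-line at t=1.5400; Δt_x=1.1547, Δt_y=2.0000
    x: enter (5,5) at t=0.8429 ← occupied
  → r_2 = 0.8429
beam 3: φ=0°, α=15°
  dir = (cos 15°, sin 15°) = (0.9659, 0.2588); from cell (4,5)
  next x-line at t=0.7558, next y-line at t=0.8887; Δt_x=1.0353, Δt_y=3.8637
    x: enter (5,5) at t=0.7558 ← occupied
  → r_3 = 0.7558
beam 4: φ=45°, α=60°
  dir = (cos 60°, sin 60°) = (0.5000, 0.8660); from cell (4,5)
  next x-line at t=1.4600, next y-line at t=0.2656; Δt_x=2.0000, Δt_y=1.1547
    y: enter (4,6) at t=0.2656 ← occupied
  → r_4 = 0.2656
beam 5: φ=90°, α=105°
  dir = (cos 105°, sin 105°) = (-0.2588, 0.9659); from cell (4,5)
  next x-line at t=1.0432, next y-line at t=0.2381; Δt_x=3.8637, Δt_y=1.0353
    y: enter (4,6) at t=0.2381 ← occupied
  → r_5 = 0.2381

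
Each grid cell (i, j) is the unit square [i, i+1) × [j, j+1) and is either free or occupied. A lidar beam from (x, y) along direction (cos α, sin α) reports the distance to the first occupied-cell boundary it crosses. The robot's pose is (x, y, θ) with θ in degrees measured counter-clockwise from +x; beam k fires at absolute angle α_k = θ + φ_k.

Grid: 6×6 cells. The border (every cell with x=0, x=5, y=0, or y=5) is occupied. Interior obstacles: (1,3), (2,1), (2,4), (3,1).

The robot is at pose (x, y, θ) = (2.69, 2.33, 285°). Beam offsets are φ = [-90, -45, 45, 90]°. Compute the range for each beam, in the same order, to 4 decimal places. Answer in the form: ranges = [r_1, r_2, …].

ranges = [1.7496, 0.3811, 0.6600, 2.3915]

beam 1: φ=-90°, α=195°
  direction (-0.9659, -0.2588); cell (2,2); t to first gridline: x 0.7143, y 1.2750 (then +1.0353 / +3.8637)
    (1,2) via x @ 0.7143
    (1,1) via y @ 1.2750
    (0,1) via x @ 1.7496  # hit
  → r_1 = 1.7496
beam 2: φ=-45°, α=240°
  direction (-0.5000, -0.8660); cell (2,2); t to first gridline: x 1.3800, y 0.3811 (then +2.0000 / +1.1547)
    (2,1) via y @ 0.3811  # hit
  → r_2 = 0.3811
beam 3: φ=45°, α=330°
  direction (0.8660, -0.5000); cell (2,2); t to first gridline: x 0.3580, y 0.6600 (then +1.1547 / +2.0000)
    (3,2) via x @ 0.3580
    (3,1) via y @ 0.6600  # hit
  → r_3 = 0.6600
beam 4: φ=90°, α=15°
  direction (0.9659, 0.2588); cell (2,2); t to first gridline: x 0.3209, y 2.5887 (then +1.0353 / +3.8637)
    (3,2) via x @ 0.3209
    (4,2) via x @ 1.3562
    (5,2) via x @ 2.3915  # hit
  → r_4 = 2.3915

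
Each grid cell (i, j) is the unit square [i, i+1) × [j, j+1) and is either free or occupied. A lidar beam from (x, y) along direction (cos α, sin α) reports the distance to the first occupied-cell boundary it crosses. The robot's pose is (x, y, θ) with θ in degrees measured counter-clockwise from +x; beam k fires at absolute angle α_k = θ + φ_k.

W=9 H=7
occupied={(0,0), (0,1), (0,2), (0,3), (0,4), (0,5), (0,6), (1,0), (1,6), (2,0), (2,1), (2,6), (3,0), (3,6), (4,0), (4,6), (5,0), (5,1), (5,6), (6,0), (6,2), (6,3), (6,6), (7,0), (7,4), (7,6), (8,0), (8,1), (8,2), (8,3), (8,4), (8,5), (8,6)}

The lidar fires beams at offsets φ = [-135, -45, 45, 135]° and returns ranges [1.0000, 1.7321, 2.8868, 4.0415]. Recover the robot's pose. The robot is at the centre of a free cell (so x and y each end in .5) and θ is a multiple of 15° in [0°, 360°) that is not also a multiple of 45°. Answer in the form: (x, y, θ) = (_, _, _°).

The pose lattice has 30·16 = 480 candidates. Test each by forward raycasting.
  (4.5, 4.5, 150°): beam 1 = 3.6235 ≠ 1.0000 ✗
  (7.5, 3.5, 30°): beam 1 = 2.5882 ≠ 1.0000 ✗
  (2.5, 2.5, 240°): beam 1 = 3.6235 ≠ 1.0000 ✗
  (1.5, 4.5, 300°): beam 1 = 0.5176 ≠ 1.0000 ✗
  …
  (3.5, 2.5, 345°): r_1=1.0000, r_2=1.7321, r_3=2.8868, r_4=4.0415 — all match ✓
No second candidate reproduces the full scan.

(x, y, θ) = (3.5, 2.5, 345°)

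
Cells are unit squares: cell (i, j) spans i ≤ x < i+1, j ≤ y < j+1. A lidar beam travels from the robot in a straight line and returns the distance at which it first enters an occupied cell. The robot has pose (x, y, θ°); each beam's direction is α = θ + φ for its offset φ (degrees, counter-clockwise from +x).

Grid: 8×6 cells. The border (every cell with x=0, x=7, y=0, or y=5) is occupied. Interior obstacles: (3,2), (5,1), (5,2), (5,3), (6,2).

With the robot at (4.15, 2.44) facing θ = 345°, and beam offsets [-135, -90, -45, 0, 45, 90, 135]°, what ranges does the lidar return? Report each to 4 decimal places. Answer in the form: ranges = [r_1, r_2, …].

beam 1: φ=-135°, α=210°
  direction (-0.8660, -0.5000); cell (4,2); t to first gridline: x 0.1732, y 0.8800 (then +1.1547 / +2.0000)
    (3,2) via x @ 0.1732  # hit
  → r_1 = 0.1732
beam 2: φ=-90°, α=255°
  direction (-0.2588, -0.9659); cell (4,2); t to first gridline: x 0.5796, y 0.4555 (then +3.8637 / +1.0353)
    (4,1) via y @ 0.4555
    (3,1) via x @ 0.5796
    (3,0) via y @ 1.4908  # hit
  → r_2 = 1.4908
beam 3: φ=-45°, α=300°
  direction (0.5000, -0.8660); cell (4,2); t to first gridline: x 1.7000, y 0.5081 (then +2.0000 / +1.1547)
    (4,1) via y @ 0.5081
    (4,0) via y @ 1.6628  # hit
  → r_3 = 1.6628
beam 4: φ=0°, α=345°
  direction (0.9659, -0.2588); cell (4,2); t to first gridline: x 0.8800, y 1.7000 (then +1.0353 / +3.8637)
    (5,2) via x @ 0.8800  # hit
  → r_4 = 0.8800
beam 5: φ=45°, α=30°
  direction (0.8660, 0.5000); cell (4,2); t to first gridline: x 0.9815, y 1.1200 (then +1.1547 / +2.0000)
    (5,2) via x @ 0.9815  # hit
  → r_5 = 0.9815
beam 6: φ=90°, α=75°
  direction (0.2588, 0.9659); cell (4,2); t to first gridline: x 3.2841, y 0.5798 (then +3.8637 / +1.0353)
    (4,3) via y @ 0.5798
    (4,4) via y @ 1.6150
    (4,5) via y @ 2.6503  # hit
  → r_6 = 2.6503
beam 7: φ=135°, α=120°
  direction (-0.5000, 0.8660); cell (4,2); t to first gridline: x 0.3000, y 0.6466 (then +2.0000 / +1.1547)
    (3,2) via x @ 0.3000  # hit
  → r_7 = 0.3000

ranges = [0.1732, 1.4908, 1.6628, 0.8800, 0.9815, 2.6503, 0.3000]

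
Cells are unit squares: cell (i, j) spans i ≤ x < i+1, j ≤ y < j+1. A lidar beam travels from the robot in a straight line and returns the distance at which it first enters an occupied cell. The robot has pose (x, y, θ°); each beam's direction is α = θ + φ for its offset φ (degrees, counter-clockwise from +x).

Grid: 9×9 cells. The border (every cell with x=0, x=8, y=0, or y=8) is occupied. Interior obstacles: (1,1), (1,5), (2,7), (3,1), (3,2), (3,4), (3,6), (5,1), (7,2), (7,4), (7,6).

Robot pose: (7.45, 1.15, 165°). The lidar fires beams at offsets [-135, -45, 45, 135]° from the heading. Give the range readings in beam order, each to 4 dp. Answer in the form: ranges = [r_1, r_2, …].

beam 1: φ=-135°, α=30°
  cosα=0.8660 sinα=0.5000 | (7,1) | tMaxX 0.6351 tMaxY 1.7000 | tΔX 1.1547 tΔY 2.0000
    t=0.6351 [x] (8,1) — stop
  → r_1 = 0.6351
beam 2: φ=-45°, α=120°
  cosα=-0.5000 sinα=0.8660 | (7,1) | tMaxX 0.9000 tMaxY 0.9815 | tΔX 2.0000 tΔY 1.1547
    t=0.9000 [x] (6,1)
    t=0.9815 [y] (6,2)
    t=2.1362 [y] (6,3)
    t=2.9000 [x] (5,3)
    t=3.2909 [y] (5,4)
    t=4.4456 [y] (5,5)
    t=4.9000 [x] (4,5)
    t=5.6003 [y] (4,6)
    t=6.7550 [y] (4,7)
    t=6.9000 [x] (3,7)
    t=7.9097 [y] (3,8) — stop
  → r_2 = 7.9097
beam 3: φ=45°, α=210°
  cosα=-0.8660 sinα=-0.5000 | (7,1) | tMaxX 0.5196 tMaxY 0.3000 | tΔX 1.1547 tΔY 2.0000
    t=0.3000 [y] (7,0) — stop
  → r_3 = 0.3000
beam 4: φ=135°, α=300°
  cosα=0.5000 sinα=-0.8660 | (7,1) | tMaxX 1.1000 tMaxY 0.1732 | tΔX 2.0000 tΔY 1.1547
    t=0.1732 [y] (7,0) — stop
  → r_4 = 0.1732

ranges = [0.6351, 7.9097, 0.3000, 0.1732]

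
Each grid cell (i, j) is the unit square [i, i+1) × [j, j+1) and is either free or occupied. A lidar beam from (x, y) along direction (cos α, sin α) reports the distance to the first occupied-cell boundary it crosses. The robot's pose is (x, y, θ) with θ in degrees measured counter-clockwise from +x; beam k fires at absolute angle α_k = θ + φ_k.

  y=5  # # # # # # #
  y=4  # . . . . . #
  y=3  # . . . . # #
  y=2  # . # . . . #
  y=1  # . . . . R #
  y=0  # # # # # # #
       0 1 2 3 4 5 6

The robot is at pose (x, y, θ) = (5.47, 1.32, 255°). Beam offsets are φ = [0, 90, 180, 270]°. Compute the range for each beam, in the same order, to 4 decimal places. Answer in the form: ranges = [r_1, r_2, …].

ranges = [0.3313, 0.5487, 1.7393, 2.6273]

beam 1: φ=0°, α=255°
  direction (-0.2588, -0.9659); cell (5,1); t to first gridline: x 1.8159, y 0.3313 (then +3.8637 / +1.0353)
    (5,0) via y @ 0.3313  # hit
  → r_1 = 0.3313
beam 2: φ=90°, α=345°
  direction (0.9659, -0.2588); cell (5,1); t to first gridline: x 0.5487, y 1.2364 (then +1.0353 / +3.8637)
    (6,1) via x @ 0.5487  # hit
  → r_2 = 0.5487
beam 3: φ=180°, α=75°
  direction (0.2588, 0.9659); cell (5,1); t to first gridline: x 2.0478, y 0.7040 (then +3.8637 / +1.0353)
    (5,2) via y @ 0.7040
    (5,3) via y @ 1.7393  # hit
  → r_3 = 1.7393
beam 4: φ=270°, α=165°
  direction (-0.9659, 0.2588); cell (5,1); t to first gridline: x 0.4866, y 2.6273 (then +1.0353 / +3.8637)
    (4,1) via x @ 0.4866
    (3,1) via x @ 1.5219
    (2,1) via x @ 2.5571
    (2,2) via y @ 2.6273  # hit
  → r_4 = 2.6273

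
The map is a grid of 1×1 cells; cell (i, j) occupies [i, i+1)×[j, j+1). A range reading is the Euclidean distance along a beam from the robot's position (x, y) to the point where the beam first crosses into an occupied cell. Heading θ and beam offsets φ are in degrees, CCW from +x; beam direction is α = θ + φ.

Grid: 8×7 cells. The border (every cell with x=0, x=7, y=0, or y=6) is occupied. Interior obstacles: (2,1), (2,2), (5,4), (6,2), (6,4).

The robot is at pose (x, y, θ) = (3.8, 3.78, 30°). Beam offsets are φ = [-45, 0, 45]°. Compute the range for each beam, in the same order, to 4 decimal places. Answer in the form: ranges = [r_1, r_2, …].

beam 1: φ=-45°, α=345°
  dir = (cos 345°, sin 345°) = (0.9659, -0.2588); from cell (3,3)
  next x-line at t=0.2071, next y-line at t=3.0137; Δt_x=1.0353, Δt_y=3.8637
    x: enter (4,3) at t=0.2071
    x: enter (5,3) at t=1.2423
    x: enter (6,3) at t=2.2776
    y: enter (6,2) at t=3.0137 ← occupied
  → r_1 = 3.0137
beam 2: φ=0°, α=30°
  dir = (cos 30°, sin 30°) = (0.8660, 0.5000); from cell (3,3)
  next x-line at t=0.2309, next y-line at t=0.4400; Δt_x=1.1547, Δt_y=2.0000
    x: enter (4,3) at t=0.2309
    y: enter (4,4) at t=0.4400
    x: enter (5,4) at t=1.3856 ← occupied
  → r_2 = 1.3856
beam 3: φ=45°, α=75°
  dir = (cos 75°, sin 75°) = (0.2588, 0.9659); from cell (3,3)
  next x-line at t=0.7727, next y-line at t=0.2278; Δt_x=3.8637, Δt_y=1.0353
    y: enter (3,4) at t=0.2278
    x: enter (4,4) at t=0.7727
    y: enter (4,5) at t=1.2630
    y: enter (4,6) at t=2.2983 ← occupied
  → r_3 = 2.2983

ranges = [3.0137, 1.3856, 2.2983]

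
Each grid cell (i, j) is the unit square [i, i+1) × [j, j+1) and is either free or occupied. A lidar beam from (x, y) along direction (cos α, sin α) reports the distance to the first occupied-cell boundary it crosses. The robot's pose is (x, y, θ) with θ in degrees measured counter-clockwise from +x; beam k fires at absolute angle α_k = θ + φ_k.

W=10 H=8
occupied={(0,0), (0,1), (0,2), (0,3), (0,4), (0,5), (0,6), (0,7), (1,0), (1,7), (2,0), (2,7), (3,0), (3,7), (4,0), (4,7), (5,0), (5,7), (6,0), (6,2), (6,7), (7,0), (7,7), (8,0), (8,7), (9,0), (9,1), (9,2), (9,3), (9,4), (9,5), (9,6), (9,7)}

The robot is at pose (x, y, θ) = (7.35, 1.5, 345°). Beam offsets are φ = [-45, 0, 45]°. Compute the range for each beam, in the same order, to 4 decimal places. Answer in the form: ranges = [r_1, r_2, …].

ranges = [0.5774, 1.7082, 1.9053]

beam 1: φ=-45°, α=300°
  cosα=0.5000 sinα=-0.8660 | (7,1) | tMaxX 1.3000 tMaxY 0.5774 | tΔX 2.0000 tΔY 1.1547
    t=0.5774 [y] (7,0) — stop
  → r_1 = 0.5774
beam 2: φ=0°, α=345°
  cosα=0.9659 sinα=-0.2588 | (7,1) | tMaxX 0.6729 tMaxY 1.9319 | tΔX 1.0353 tΔY 3.8637
    t=0.6729 [x] (8,1)
    t=1.7082 [x] (9,1) — stop
  → r_2 = 1.7082
beam 3: φ=45°, α=30°
  cosα=0.8660 sinα=0.5000 | (7,1) | tMaxX 0.7506 tMaxY 1.0000 | tΔX 1.1547 tΔY 2.0000
    t=0.7506 [x] (8,1)
    t=1.0000 [y] (8,2)
    t=1.9053 [x] (9,2) — stop
  → r_3 = 1.9053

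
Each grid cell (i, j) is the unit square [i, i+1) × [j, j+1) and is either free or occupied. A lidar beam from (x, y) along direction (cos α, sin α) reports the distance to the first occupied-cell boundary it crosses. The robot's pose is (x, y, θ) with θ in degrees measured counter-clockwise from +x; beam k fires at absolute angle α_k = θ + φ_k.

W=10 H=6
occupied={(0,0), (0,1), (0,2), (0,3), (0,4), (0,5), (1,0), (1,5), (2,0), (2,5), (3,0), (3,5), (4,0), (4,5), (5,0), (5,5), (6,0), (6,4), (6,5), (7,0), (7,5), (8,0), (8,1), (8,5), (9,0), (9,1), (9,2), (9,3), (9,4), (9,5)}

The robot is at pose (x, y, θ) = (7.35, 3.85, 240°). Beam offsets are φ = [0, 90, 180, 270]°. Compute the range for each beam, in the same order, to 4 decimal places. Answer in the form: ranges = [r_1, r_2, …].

ranges = [3.2909, 1.9053, 1.3279, 0.4041]

beam 1: φ=0°, α=240°
  dir = (cos 240°, sin 240°) = (-0.5000, -0.8660); from cell (7,3)
  next x-line at t=0.7000, next y-line at t=0.9815; Δt_x=2.0000, Δt_y=1.1547
    x: enter (6,3) at t=0.7000
    y: enter (6,2) at t=0.9815
    y: enter (6,1) at t=2.1362
    x: enter (5,1) at t=2.7000
    y: enter (5,0) at t=3.2909 ← occupied
  → r_1 = 3.2909
beam 2: φ=90°, α=330°
  dir = (cos 330°, sin 330°) = (0.8660, -0.5000); from cell (7,3)
  next x-line at t=0.7506, next y-line at t=1.7000; Δt_x=1.1547, Δt_y=2.0000
    x: enter (8,3) at t=0.7506
    y: enter (8,2) at t=1.7000
    x: enter (9,2) at t=1.9053 ← occupied
  → r_2 = 1.9053
beam 3: φ=180°, α=60°
  dir = (cos 60°, sin 60°) = (0.5000, 0.8660); from cell (7,3)
  next x-line at t=1.3000, next y-line at t=0.1732; Δt_x=2.0000, Δt_y=1.1547
    y: enter (7,4) at t=0.1732
    x: enter (8,4) at t=1.3000
    y: enter (8,5) at t=1.3279 ← occupied
  → r_3 = 1.3279
beam 4: φ=270°, α=150°
  dir = (cos 150°, sin 150°) = (-0.8660, 0.5000); from cell (7,3)
  next x-line at t=0.4041, next y-line at t=0.3000; Δt_x=1.1547, Δt_y=2.0000
    y: enter (7,4) at t=0.3000
    x: enter (6,4) at t=0.4041 ← occupied
  → r_4 = 0.4041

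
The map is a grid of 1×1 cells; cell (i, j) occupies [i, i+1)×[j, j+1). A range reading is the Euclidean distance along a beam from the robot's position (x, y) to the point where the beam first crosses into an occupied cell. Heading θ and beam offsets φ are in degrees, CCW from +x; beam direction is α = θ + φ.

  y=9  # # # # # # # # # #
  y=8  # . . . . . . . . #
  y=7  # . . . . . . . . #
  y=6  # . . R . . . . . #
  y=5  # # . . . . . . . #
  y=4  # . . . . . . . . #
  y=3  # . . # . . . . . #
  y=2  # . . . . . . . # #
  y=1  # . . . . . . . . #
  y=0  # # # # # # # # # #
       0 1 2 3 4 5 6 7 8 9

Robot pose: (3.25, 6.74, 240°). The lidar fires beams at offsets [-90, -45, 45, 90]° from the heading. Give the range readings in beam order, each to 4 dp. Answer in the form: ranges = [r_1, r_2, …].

beam 1: φ=-90°, α=150°
  cosα=-0.8660 sinα=0.5000 | (3,6) | tMaxX 0.2887 tMaxY 0.5200 | tΔX 1.1547 tΔY 2.0000
    t=0.2887 [x] (2,6)
    t=0.5200 [y] (2,7)
    t=1.4434 [x] (1,7)
    t=2.5200 [y] (1,8)
    t=2.5981 [x] (0,8) — stop
  → r_1 = 2.5981
beam 2: φ=-45°, α=195°
  cosα=-0.9659 sinα=-0.2588 | (3,6) | tMaxX 0.2588 tMaxY 2.8591 | tΔX 1.0353 tΔY 3.8637
    t=0.2588 [x] (2,6)
    t=1.2941 [x] (1,6)
    t=2.3294 [x] (0,6) — stop
  → r_2 = 2.3294
beam 3: φ=45°, α=285°
  cosα=0.2588 sinα=-0.9659 | (3,6) | tMaxX 2.8978 tMaxY 0.7661 | tΔX 3.8637 tΔY 1.0353
    t=0.7661 [y] (3,5)
    t=1.8014 [y] (3,4)
    t=2.8367 [y] (3,3) — stop
  → r_3 = 2.8367
beam 4: φ=90°, α=330°
  cosα=0.8660 sinα=-0.5000 | (3,6) | tMaxX 0.8660 tMaxY 1.4800 | tΔX 1.1547 tΔY 2.0000
    t=0.8660 [x] (4,6)
    t=1.4800 [y] (4,5)
    t=2.0207 [x] (5,5)
    t=3.1754 [x] (6,5)
    t=3.4800 [y] (6,4)
    t=4.3301 [x] (7,4)
    t=5.4800 [y] (7,3)
    t=5.4848 [x] (8,3)
    t=6.6395 [x] (9,3) — stop
  → r_4 = 6.6395

ranges = [2.5981, 2.3294, 2.8367, 6.6395]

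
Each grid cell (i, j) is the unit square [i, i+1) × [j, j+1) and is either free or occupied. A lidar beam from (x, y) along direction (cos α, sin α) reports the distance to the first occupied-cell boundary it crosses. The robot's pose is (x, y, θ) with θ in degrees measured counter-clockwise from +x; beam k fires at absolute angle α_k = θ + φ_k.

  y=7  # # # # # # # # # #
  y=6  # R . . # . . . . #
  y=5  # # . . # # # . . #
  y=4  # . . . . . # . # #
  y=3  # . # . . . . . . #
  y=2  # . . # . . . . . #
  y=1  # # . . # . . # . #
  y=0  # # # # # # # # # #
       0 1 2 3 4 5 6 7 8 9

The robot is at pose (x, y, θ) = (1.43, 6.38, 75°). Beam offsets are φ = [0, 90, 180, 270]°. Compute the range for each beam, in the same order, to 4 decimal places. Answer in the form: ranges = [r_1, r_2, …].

beam 1: φ=0°, α=75°
  dir = (cos 75°, sin 75°) = (0.2588, 0.9659); from cell (1,6)
  next x-line at t=2.2023, next y-line at t=0.6419; Δt_x=3.8637, Δt_y=1.0353
    y: enter (1,7) at t=0.6419 ← occupied
  → r_1 = 0.6419
beam 2: φ=90°, α=165°
  dir = (cos 165°, sin 165°) = (-0.9659, 0.2588); from cell (1,6)
  next x-line at t=0.4452, next y-line at t=2.3955; Δt_x=1.0353, Δt_y=3.8637
    x: enter (0,6) at t=0.4452 ← occupied
  → r_2 = 0.4452
beam 3: φ=180°, α=255°
  dir = (cos 255°, sin 255°) = (-0.2588, -0.9659); from cell (1,6)
  next x-line at t=1.6614, next y-line at t=0.3934; Δt_x=3.8637, Δt_y=1.0353
    y: enter (1,5) at t=0.3934 ← occupied
  → r_3 = 0.3934
beam 4: φ=270°, α=345°
  dir = (cos 345°, sin 345°) = (0.9659, -0.2588); from cell (1,6)
  next x-line at t=0.5901, next y-line at t=1.4682; Δt_x=1.0353, Δt_y=3.8637
    x: enter (2,6) at t=0.5901
    y: enter (2,5) at t=1.4682
    x: enter (3,5) at t=1.6254
    x: enter (4,5) at t=2.6607 ← occupied
  → r_4 = 2.6607

ranges = [0.6419, 0.4452, 0.3934, 2.6607]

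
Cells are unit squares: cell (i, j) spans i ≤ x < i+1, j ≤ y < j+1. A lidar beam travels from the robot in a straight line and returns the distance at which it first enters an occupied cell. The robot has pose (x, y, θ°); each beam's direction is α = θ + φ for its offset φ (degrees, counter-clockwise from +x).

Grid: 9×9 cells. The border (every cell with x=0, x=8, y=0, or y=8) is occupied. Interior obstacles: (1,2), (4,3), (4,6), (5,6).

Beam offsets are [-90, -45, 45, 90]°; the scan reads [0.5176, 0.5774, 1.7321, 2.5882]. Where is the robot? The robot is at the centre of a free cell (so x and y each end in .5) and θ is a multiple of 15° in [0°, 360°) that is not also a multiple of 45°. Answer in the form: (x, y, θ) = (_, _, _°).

(x, y, θ) = (3.5, 6.5, 75°)

The pose lattice has 45·16 = 720 candidates. Test each by forward raycasting.
  (6.5, 3.5, 60°): beam 1 = 1.7321 ≠ 0.5176 ✗
  (5.5, 1.5, 165°): beam 1 = 6.7293 ≠ 0.5176 ✗
  (3.5, 4.5, 60°): beam 1 = 1.0000 ≠ 0.5176 ✗
  (6.5, 7.5, 75°): beam 1 = 1.5529 ≠ 0.5176 ✗
  (4.5, 4.5, 330°): beam 1 = 0.5774 ≠ 0.5176 ✗
  …
  (3.5, 6.5, 75°): r_1=0.5176, r_2=0.5774, r_3=1.7321, r_4=2.5882 — all match ✓
No second candidate reproduces the full scan.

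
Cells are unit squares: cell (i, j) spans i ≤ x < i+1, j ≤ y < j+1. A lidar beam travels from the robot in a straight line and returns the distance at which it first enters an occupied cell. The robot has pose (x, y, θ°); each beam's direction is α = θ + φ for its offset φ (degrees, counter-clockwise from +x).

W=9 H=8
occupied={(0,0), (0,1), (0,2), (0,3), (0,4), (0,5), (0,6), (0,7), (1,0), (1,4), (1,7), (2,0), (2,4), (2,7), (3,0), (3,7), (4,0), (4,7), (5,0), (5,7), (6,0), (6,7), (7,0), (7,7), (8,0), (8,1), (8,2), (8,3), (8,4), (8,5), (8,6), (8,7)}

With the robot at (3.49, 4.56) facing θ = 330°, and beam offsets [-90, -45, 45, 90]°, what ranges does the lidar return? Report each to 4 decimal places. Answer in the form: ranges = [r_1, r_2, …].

beam 1: φ=-90°, α=240°
  cosα=-0.5000 sinα=-0.8660 | (3,4) | tMaxX 0.9800 tMaxY 0.6466 | tΔX 2.0000 tΔY 1.1547
    t=0.6466 [y] (3,3)
    t=0.9800 [x] (2,3)
    t=1.8013 [y] (2,2)
    t=2.9560 [y] (2,1)
    t=2.9800 [x] (1,1)
    t=4.1107 [y] (1,0) — stop
  → r_1 = 4.1107
beam 2: φ=-45°, α=285°
  cosα=0.2588 sinα=-0.9659 | (3,4) | tMaxX 1.9705 tMaxY 0.5798 | tΔX 3.8637 tΔY 1.0353
    t=0.5798 [y] (3,3)
    t=1.6150 [y] (3,2)
    t=1.9705 [x] (4,2)
    t=2.6503 [y] (4,1)
    t=3.6856 [y] (4,0) — stop
  → r_2 = 3.6856
beam 3: φ=45°, α=15°
  cosα=0.9659 sinα=0.2588 | (3,4) | tMaxX 0.5280 tMaxY 1.7000 | tΔX 1.0353 tΔY 3.8637
    t=0.5280 [x] (4,4)
    t=1.5633 [x] (5,4)
    t=1.7000 [y] (5,5)
    t=2.5985 [x] (6,5)
    t=3.6338 [x] (7,5)
    t=4.6691 [x] (8,5) — stop
  → r_3 = 4.6691
beam 4: φ=90°, α=60°
  cosα=0.5000 sinα=0.8660 | (3,4) | tMaxX 1.0200 tMaxY 0.5081 | tΔX 2.0000 tΔY 1.1547
    t=0.5081 [y] (3,5)
    t=1.0200 [x] (4,5)
    t=1.6628 [y] (4,6)
    t=2.8175 [y] (4,7) — stop
  → r_4 = 2.8175

ranges = [4.1107, 3.6856, 4.6691, 2.8175]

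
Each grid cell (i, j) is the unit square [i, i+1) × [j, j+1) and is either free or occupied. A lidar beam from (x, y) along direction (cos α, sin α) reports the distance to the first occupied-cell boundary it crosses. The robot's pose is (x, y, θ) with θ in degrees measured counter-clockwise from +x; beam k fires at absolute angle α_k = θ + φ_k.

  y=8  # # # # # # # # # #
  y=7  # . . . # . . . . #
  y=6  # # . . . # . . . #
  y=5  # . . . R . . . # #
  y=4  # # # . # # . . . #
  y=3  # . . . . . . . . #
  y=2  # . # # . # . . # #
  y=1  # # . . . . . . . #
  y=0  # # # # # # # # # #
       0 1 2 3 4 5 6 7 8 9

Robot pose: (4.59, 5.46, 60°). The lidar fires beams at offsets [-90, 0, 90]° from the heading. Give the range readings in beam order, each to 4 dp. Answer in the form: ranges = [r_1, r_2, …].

beam 1: φ=-90°, α=330°
  direction (0.8660, -0.5000); cell (4,5); t to first gridline: x 0.4734, y 0.9200 (then +1.1547 / +2.0000)
    (5,5) via x @ 0.4734
    (5,4) via y @ 0.9200  # hit
  → r_1 = 0.9200
beam 2: φ=0°, α=60°
  direction (0.5000, 0.8660); cell (4,5); t to first gridline: x 0.8200, y 0.6235 (then +2.0000 / +1.1547)
    (4,6) via y @ 0.6235
    (5,6) via x @ 0.8200  # hit
  → r_2 = 0.8200
beam 3: φ=90°, α=150°
  direction (-0.8660, 0.5000); cell (4,5); t to first gridline: x 0.6813, y 1.0800 (then +1.1547 / +2.0000)
    (3,5) via x @ 0.6813
    (3,6) via y @ 1.0800
    (2,6) via x @ 1.8360
    (1,6) via x @ 2.9907  # hit
  → r_3 = 2.9907

ranges = [0.9200, 0.8200, 2.9907]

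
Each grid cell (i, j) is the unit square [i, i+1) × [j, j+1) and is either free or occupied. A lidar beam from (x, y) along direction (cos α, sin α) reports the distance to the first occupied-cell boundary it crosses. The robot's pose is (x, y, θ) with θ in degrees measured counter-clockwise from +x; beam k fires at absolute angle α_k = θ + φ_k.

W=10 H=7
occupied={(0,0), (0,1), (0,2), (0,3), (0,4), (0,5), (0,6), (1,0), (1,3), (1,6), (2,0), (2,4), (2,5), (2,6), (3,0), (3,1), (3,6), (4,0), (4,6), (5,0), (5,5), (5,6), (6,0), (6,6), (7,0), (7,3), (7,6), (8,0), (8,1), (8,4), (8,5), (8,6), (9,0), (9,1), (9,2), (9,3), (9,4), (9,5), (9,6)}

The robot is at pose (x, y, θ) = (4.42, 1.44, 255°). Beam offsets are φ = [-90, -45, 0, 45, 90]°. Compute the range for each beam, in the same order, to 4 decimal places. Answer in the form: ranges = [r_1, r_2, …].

beam 1: φ=-90°, α=165°
  cosα=-0.9659 sinα=0.2588 | (4,1) | tMaxX 0.4348 tMaxY 2.1637 | tΔX 1.0353 tΔY 3.8637
    t=0.4348 [x] (3,1) — stop
  → r_1 = 0.4348
beam 2: φ=-45°, α=210°
  cosα=-0.8660 sinα=-0.5000 | (4,1) | tMaxX 0.4850 tMaxY 0.8800 | tΔX 1.1547 tΔY 2.0000
    t=0.4850 [x] (3,1) — stop
  → r_2 = 0.4850
beam 3: φ=0°, α=255°
  cosα=-0.2588 sinα=-0.9659 | (4,1) | tMaxX 1.6228 tMaxY 0.4555 | tΔX 3.8637 tΔY 1.0353
    t=0.4555 [y] (4,0) — stop
  → r_3 = 0.4555
beam 4: φ=45°, α=300°
  cosα=0.5000 sinα=-0.8660 | (4,1) | tMaxX 1.1600 tMaxY 0.5081 | tΔX 2.0000 tΔY 1.1547
    t=0.5081 [y] (4,0) — stop
  → r_4 = 0.5081
beam 5: φ=90°, α=345°
  cosα=0.9659 sinα=-0.2588 | (4,1) | tMaxX 0.6005 tMaxY 1.7000 | tΔX 1.0353 tΔY 3.8637
    t=0.6005 [x] (5,1)
    t=1.6357 [x] (6,1)
    t=1.7000 [y] (6,0) — stop
  → r_5 = 1.7000

ranges = [0.4348, 0.4850, 0.4555, 0.5081, 1.7000]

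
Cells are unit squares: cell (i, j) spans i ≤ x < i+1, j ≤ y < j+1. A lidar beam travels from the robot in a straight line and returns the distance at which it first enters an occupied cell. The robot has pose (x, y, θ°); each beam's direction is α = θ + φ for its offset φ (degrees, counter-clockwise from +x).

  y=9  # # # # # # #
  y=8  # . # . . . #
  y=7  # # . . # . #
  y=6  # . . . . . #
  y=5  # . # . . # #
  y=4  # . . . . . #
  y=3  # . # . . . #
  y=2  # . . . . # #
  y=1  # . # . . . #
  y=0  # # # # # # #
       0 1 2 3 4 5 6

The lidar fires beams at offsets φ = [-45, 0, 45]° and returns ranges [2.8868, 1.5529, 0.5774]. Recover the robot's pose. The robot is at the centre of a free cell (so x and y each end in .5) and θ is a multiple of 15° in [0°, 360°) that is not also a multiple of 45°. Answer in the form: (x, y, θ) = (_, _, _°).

(x, y, θ) = (1.5, 5.5, 105°)

Candidates: 32 free-cell centres × 16 headings = 512 poses. Raycast each; keep the one whose scan matches to 4 dp.
  (4.5, 1.5, 60°): beam 1 = 1.5529 ≠ 2.8868 ✗
  (2.5, 7.5, 330°): beam 1 = 1.5529 ≠ 2.8868 ✗
  (5.5, 3.5, 15°): beam 1 = 0.5774 ≠ 2.8868 ✗
  (5.5, 3.5, 255°): beam 1 = 3.0000 ≠ 2.8868 ✗
  …
  (1.5, 5.5, 105°): r_1=2.8868, r_2=1.5529, r_3=0.5774 — all match ✓
Only this pose fits every beam.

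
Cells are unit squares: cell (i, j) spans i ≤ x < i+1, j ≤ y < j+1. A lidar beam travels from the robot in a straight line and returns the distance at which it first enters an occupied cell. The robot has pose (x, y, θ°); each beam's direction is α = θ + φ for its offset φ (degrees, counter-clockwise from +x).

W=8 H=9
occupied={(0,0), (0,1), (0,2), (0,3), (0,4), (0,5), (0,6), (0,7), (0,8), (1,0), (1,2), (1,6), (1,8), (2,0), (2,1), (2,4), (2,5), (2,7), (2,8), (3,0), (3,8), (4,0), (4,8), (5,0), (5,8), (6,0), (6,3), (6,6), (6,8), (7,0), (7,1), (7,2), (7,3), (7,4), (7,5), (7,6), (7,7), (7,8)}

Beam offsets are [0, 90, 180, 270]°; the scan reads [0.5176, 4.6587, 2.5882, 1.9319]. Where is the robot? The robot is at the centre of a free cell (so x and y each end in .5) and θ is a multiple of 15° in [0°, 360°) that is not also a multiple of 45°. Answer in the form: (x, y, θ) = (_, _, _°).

(x, y, θ) = (3.5, 5.5, 195°)

Candidates: 34 free-cell centres × 16 headings = 544 poses. Raycast each; keep the one whose scan matches to 4 dp.
  (3.5, 5.5, 285°): beam 1 = 4.6587 ≠ 0.5176 ✗
  (3.5, 3.5, 75°): beam 1 = 4.6587 ≠ 0.5176 ✗
  (5.5, 5.5, 165°): beam 1 = 3.6235 ≠ 0.5176 ✗
  (6.5, 2.5, 30°): beam 1 = 0.5774 ≠ 0.5176 ✗
  …
  (3.5, 5.5, 195°): r_1=0.5176, r_2=4.6587, r_3=2.5882, r_4=1.9319 — all match ✓
Unique over the lattice → pose = (3.5, 5.5, 195°).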